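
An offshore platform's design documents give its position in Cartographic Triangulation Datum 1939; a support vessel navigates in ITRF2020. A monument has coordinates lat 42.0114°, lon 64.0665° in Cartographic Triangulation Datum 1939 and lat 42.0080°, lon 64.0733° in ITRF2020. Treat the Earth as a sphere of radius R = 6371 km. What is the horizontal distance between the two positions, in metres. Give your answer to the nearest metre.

Δφ = 42.0080° − 42.0114° = -0.0034°; Δλ = 64.0733° − 64.0665° = +0.0068°.
1° along a meridian = πR/180 = 111195 m.
ΔN = Δφ × 111195 = -378.1 m; ΔE = Δλ × 111195 × cos(42.0114°) = +0.0068 × 111195 × 0.743012 = 561.8 m.
Distance = √(ΔE² + ΔN²) = √(561.8² + (-378.1)²) = 677.2 m.

677 m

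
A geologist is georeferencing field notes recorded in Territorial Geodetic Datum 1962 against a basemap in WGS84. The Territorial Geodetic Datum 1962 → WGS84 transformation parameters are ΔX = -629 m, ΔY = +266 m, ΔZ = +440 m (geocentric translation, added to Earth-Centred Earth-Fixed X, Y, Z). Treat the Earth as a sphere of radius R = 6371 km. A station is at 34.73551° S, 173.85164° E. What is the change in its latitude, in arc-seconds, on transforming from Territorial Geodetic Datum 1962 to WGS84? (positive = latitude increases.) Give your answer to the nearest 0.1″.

Δφ = 23.8″

sin φ = -0.569789, cos φ = 0.821791, sin λ = 0.107103, cos λ = -0.994248.
North component: ΔN = −sin φ cos λ·ΔX − sin φ sin λ·ΔY + cos φ·ΔZ = −(-0.569789)(-0.994248)(-629) − (-0.569789)(0.107103)(266) + (0.821791)(440) = 734.16 m.
1° of latitude spans πR/180 = 111195 m, so Δφ = 734.16 / 111195 × 3600 = 23.769″.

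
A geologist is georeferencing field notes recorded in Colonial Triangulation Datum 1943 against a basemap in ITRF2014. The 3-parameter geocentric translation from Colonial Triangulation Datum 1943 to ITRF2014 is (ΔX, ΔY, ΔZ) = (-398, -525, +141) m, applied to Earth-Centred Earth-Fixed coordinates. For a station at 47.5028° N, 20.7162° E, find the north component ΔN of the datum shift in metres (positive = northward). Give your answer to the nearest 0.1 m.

ΔN = 506.7 m

The local north axis is (−sin φ cos λ, −sin φ sin λ, cos φ), giving ΔN = 274.476 + 136.928 + 95.253 = 506.66 m.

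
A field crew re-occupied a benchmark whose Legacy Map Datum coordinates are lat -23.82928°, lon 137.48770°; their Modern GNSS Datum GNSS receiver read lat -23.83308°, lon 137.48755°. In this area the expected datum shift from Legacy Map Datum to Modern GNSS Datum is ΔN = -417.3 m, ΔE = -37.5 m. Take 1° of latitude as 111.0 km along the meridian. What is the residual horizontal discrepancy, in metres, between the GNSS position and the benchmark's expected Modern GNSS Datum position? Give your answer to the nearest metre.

Observed coordinate differences: Δφ = -0.00380°, Δλ = -0.00015°.
Converting to metres (1° lat = 111000 m, cos φ = 0.914753): observed ΔN = -421.8 m, observed ΔE = -15.2 m.
Subtracting the expected shift leaves a residual of -421.8 − (-417.3) = -4.5 m north and -15.2 − (-37.5) = 22.3 m east.
Residual distance = √((-4.5)² + 22.3²) = 22.7 m.

23 m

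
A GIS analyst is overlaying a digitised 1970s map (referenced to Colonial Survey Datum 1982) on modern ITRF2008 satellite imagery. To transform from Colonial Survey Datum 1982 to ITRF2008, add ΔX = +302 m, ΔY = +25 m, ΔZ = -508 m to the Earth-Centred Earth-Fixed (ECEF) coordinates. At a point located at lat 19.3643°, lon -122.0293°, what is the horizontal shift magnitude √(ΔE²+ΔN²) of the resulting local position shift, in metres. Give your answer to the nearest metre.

At φ = 19.3643°, λ = -122.0293°: sin φ = 0.331573, cos φ = 0.943429, sin λ = -0.847777, cos λ = -0.530353.
ΔE = −sin λ·ΔX + cos λ·ΔY = −(-0.847777)·(302) + (-0.530353)·(25) = 242.77 m.
ΔN = −sin φ cos λ·ΔX − sin φ sin λ·ΔY + cos φ·ΔZ = −(0.331573)(-0.530353)(302) − (0.331573)(-0.847777)(25) + (0.943429)(-508) = -419.13 m.
Horizontal magnitude = √(ΔE² + ΔN²) = √(242.77² + (-419.13)²) = 484.36 m.

484 m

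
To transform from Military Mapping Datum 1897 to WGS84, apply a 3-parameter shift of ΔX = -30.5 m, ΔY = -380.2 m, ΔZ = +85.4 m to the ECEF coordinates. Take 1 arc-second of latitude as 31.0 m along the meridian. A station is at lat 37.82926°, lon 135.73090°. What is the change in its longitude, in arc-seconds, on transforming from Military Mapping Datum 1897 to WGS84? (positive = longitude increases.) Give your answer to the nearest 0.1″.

Δλ = 12.0″

sin φ = 0.613310, cos φ = 0.789842, sin λ = 0.698029, cos λ = -0.716069.
East component: ΔE = −sin λ·ΔX + cos λ·ΔY = −(0.698029)(-30.5) + (-0.716069)(-380.2) = 293.54 m.
1° of latitude spans 3600 × 31.00 = 111600 m; at latitude φ, 1° of longitude spans that × cos φ = 88146.4 m, so Δλ = 293.54 / 88146.4 × 3600 = 11.988″.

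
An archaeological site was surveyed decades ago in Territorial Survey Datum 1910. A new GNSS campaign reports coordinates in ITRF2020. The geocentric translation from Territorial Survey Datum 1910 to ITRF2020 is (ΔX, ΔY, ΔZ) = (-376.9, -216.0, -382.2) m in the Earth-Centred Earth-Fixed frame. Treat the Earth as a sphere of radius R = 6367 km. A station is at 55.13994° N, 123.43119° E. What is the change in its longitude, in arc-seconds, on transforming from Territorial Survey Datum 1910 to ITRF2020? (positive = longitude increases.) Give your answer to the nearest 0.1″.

Δλ = 24.6″

sin φ = 0.820551, cos φ = 0.571574, sin λ = 0.834548, cos λ = -0.550935.
East component: ΔE = −sin λ·ΔX + cos λ·ΔY = −(0.834548)(-376.9) + (-0.550935)(-216.0) = 433.54 m.
1° of latitude spans πR/180 = 111125 m; at latitude φ, 1° of longitude spans that × cos φ = 63516.2 m, so Δλ = 433.54 / 63516.2 × 3600 = 24.573″.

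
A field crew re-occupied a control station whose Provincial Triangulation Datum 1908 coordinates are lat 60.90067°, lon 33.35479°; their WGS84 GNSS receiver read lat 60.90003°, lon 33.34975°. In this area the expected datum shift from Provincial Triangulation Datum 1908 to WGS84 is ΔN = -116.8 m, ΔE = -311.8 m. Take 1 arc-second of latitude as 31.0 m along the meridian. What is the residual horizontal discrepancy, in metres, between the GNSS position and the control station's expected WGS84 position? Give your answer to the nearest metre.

Observed coordinate differences: Δφ = -0.00064°, Δλ = -0.00504°.
Converting to metres (1° lat = 111600 m, cos φ = 0.486325): observed ΔN = -71.4 m, observed ΔE = -273.5 m.
Subtracting the expected shift leaves a residual of -71.4 − (-116.8) = 45.4 m north and -273.5 − (-311.8) = 38.3 m east.
Residual distance = √(45.4² + 38.3²) = 59.4 m.

59 m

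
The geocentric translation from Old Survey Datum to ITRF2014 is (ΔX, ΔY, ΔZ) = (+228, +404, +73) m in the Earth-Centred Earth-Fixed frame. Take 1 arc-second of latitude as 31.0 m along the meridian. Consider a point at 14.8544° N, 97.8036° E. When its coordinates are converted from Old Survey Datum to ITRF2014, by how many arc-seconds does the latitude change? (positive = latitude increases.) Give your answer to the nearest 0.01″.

Δφ = -0.78″

sin φ = 0.256364, cos φ = 0.966580, sin λ = 0.990739, cos λ = -0.135778.
North component: ΔN = −sin φ cos λ·ΔX − sin φ sin λ·ΔY + cos φ·ΔZ = −(0.256364)(-0.135778)(228) − (0.256364)(0.990739)(404) + (0.966580)(73) = -24.12 m.
1° of latitude spans 3600 × 31.00 = 111600 m, so Δφ = -24.12 / 111600 × 3600 = -0.778″.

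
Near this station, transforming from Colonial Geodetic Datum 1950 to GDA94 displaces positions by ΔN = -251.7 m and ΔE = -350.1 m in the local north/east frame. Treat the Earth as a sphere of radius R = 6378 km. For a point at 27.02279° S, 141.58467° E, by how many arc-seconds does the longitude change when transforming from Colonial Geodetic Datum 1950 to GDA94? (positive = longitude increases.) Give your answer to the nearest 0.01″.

Δλ = -12.71″

At latitude -27.02279°, cos φ = 0.890826.
One radian of longitude at latitude φ spans R cos φ, so Δλ = ΔE / (R cos φ) = -350.1 / (6378000 × 0.890826) = -6.1619e-05 rad = -12.710″.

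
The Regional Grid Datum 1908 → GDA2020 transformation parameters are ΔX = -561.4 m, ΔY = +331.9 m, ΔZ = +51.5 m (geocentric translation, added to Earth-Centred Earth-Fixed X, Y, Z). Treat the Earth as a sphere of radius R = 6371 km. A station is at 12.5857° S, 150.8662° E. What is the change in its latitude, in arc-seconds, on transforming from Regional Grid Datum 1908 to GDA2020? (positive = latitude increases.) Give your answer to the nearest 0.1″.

sin φ = -0.217900, cos φ = 0.975971, sin λ = 0.486851, cos λ = -0.873485.
North component: ΔN = −sin φ cos λ·ΔX − sin φ sin λ·ΔY + cos φ·ΔZ = −(-0.217900)(-0.873485)(-561.4) − (-0.217900)(0.486851)(331.9) + (0.975971)(51.5) = 192.32 m.
1° of latitude spans πR/180 = 111195 m, so Δφ = 192.32 / 111195 × 3600 = 6.227″.

Δφ = 6.2″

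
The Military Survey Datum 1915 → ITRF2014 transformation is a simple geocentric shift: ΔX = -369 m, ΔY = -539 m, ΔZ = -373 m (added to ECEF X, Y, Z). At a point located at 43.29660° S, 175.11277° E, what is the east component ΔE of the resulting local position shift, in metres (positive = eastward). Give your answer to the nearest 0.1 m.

ΔE = 568.5 m

The local east axis at (φ, λ) is (−sin λ, cos λ, 0), so ΔE = −sin(175.11277°)·(-369) + cos(175.11277°)·(-539) = 568.48 m.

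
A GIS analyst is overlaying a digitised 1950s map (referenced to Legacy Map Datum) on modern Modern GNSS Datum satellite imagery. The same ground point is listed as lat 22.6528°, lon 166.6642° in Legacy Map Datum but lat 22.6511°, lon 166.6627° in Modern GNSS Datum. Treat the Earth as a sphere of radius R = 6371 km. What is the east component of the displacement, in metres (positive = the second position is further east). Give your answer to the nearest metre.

Δφ = 22.6511° − 22.6528° = -0.0017°; Δλ = 166.6627° − 166.6642° = -0.0015°.
1° along a meridian = πR/180 = 111195 m.
ΔN = Δφ × 111195 = -189.0 m; ΔE = Δλ × 111195 × cos(22.6528°) = -0.0015 × 111195 × 0.922856 = -153.9 m.

ΔE = -154 m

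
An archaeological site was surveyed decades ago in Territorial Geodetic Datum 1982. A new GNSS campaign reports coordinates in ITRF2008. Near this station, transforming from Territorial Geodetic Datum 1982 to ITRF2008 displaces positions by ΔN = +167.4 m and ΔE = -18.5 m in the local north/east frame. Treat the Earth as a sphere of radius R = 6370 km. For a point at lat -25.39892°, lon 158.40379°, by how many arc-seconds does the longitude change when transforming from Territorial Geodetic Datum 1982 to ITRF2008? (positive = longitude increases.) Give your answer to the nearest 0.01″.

At latitude -25.39892°, cos φ = 0.903343.
One radian of longitude at latitude φ spans R cos φ, so Δλ = ΔE / (R cos φ) = -18.5 / (6370000 × 0.903343) = -3.2150e-06 rad = -0.663″.

Δλ = -0.66″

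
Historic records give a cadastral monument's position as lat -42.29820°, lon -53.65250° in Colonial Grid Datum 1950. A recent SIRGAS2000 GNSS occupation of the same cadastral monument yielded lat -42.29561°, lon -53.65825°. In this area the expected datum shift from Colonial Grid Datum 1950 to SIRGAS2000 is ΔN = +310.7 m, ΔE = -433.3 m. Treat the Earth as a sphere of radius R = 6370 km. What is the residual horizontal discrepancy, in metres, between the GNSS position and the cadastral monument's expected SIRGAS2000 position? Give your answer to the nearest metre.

46 m

Observed coordinate differences: Δφ = +0.00259°, Δλ = -0.00575°.
Converting to metres (1° lat = 111177 m, cos φ = 0.739652): observed ΔN = 287.9 m, observed ΔE = -472.8 m.
Subtracting the expected shift leaves a residual of 287.9 − (310.7) = -22.8 m north and -472.8 − (-433.3) = -39.5 m east.
Residual distance = √((-22.8)² + (-39.5)²) = 45.6 m.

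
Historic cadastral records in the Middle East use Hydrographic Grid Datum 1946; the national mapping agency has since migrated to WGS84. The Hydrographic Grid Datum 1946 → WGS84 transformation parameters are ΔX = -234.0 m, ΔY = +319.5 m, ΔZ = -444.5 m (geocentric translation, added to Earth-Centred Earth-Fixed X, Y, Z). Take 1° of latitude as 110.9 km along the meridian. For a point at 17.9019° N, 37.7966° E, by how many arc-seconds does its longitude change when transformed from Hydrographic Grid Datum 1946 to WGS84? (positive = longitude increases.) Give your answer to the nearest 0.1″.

sin φ = 0.307388, cos φ = 0.951584, sin λ = 0.612860, cos λ = 0.790191.
East component: ΔE = −sin λ·ΔX + cos λ·ΔY = −(0.612860)(-234.0) + (0.790191)(319.5) = 395.88 m.
1° of latitude spans 110900 m; at latitude φ, 1° of longitude spans that × cos φ = 105530.7 m, so Δλ = 395.88 / 105530.7 × 3600 = 13.505″.

Δλ = 13.5″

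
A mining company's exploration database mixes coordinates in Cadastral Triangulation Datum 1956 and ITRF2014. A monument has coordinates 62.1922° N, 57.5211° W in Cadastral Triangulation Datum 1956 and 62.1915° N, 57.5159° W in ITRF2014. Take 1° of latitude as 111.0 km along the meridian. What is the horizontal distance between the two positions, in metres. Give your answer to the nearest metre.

Δφ = 62.1915° − 62.1922° = -0.0007°; Δλ = -57.5159° − -57.5211° = +0.0052°.
ΔN = Δφ × 111000 = -77.7 m; ΔE = Δλ × 111000 × cos(62.1922°) = +0.0052 × 111000 × 0.466507 = 269.3 m.
Distance = √(ΔE² + ΔN²) = √(269.3² + (-77.7)²) = 280.3 m.

280 m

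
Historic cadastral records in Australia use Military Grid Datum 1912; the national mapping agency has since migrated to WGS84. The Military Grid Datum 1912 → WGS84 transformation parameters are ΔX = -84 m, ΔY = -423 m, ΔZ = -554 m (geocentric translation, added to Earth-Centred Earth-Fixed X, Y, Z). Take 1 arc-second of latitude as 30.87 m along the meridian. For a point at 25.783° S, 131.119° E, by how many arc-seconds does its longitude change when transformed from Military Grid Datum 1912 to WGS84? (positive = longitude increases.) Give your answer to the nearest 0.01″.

sin φ = -0.434964, cos φ = 0.900448, sin λ = 0.753345, cos λ = -0.657625.
East component: ΔE = −sin λ·ΔX + cos λ·ΔY = −(0.753345)(-84) + (-0.657625)(-423) = 341.46 m.
1° of latitude spans 3600 × 30.87 = 111132 m; at latitude φ, 1° of longitude spans that × cos φ = 100068.6 m, so Δλ = 341.46 / 100068.6 × 3600 = 12.284″.

Δλ = 12.28″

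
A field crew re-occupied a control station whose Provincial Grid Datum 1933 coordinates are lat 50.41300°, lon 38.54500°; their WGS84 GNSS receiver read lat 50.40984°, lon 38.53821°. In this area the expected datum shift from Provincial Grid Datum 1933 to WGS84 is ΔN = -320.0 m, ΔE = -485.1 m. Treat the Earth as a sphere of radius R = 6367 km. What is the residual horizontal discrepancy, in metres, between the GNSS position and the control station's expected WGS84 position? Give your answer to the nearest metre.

31 m

Observed coordinate differences: Δφ = -0.00316°, Δλ = -0.00679°.
Converting to metres (1° lat = 111125 m, cos φ = 0.637249): observed ΔN = -351.2 m, observed ΔE = -480.8 m.
Subtracting the expected shift leaves a residual of -351.2 − (-320.0) = -31.2 m north and -480.8 − (-485.1) = 4.3 m east.
Residual distance = √((-31.2)² + 4.3²) = 31.4 m.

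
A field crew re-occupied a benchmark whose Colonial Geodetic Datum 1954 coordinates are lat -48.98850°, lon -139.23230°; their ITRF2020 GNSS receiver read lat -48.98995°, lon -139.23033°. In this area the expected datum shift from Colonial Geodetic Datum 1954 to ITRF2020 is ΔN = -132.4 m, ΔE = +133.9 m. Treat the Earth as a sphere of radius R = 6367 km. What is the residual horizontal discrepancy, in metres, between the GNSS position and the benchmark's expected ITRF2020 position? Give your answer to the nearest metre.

30 m

Observed coordinate differences: Δφ = -0.00145°, Δλ = +0.00197°.
Converting to metres (1° lat = 111125 m, cos φ = 0.656210): observed ΔN = -161.1 m, observed ΔE = 143.7 m.
Subtracting the expected shift leaves a residual of -161.1 − (-132.4) = -28.7 m north and 143.7 − (133.9) = 9.8 m east.
Residual distance = √((-28.7)² + 9.8²) = 30.3 m.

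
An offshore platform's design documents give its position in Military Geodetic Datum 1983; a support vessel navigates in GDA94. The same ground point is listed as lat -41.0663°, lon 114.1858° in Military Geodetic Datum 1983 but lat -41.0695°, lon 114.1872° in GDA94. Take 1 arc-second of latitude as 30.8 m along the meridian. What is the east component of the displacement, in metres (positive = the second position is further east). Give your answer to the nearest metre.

Δφ = -41.0695° − -41.0663° = -0.0032°; Δλ = 114.1872° − 114.1858° = +0.0014°.
1° of latitude = 3600 × 30.80 = 110880 m.
ΔN = Δφ × 110880 = -354.8 m; ΔE = Δλ × 110880 × cos(-41.0663°) = +0.0014 × 110880 × 0.753950 = 117.0 m.

ΔE = 117 m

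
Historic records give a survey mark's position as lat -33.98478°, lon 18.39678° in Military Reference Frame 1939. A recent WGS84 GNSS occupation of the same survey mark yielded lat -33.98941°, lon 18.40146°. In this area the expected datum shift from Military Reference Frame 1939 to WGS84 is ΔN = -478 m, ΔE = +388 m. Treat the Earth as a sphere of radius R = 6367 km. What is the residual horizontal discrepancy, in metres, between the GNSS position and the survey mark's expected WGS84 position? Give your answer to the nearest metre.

Observed coordinate differences: Δφ = -0.00463°, Δλ = +0.00468°.
Converting to metres (1° lat = 111125 m, cos φ = 0.829186): observed ΔN = -514.5 m, observed ΔE = 431.2 m.
Subtracting the expected shift leaves a residual of -514.5 − (-478) = -36.5 m north and 431.2 − (388) = 43.2 m east.
Residual distance = √((-36.5)² + 43.2²) = 56.6 m.

57 m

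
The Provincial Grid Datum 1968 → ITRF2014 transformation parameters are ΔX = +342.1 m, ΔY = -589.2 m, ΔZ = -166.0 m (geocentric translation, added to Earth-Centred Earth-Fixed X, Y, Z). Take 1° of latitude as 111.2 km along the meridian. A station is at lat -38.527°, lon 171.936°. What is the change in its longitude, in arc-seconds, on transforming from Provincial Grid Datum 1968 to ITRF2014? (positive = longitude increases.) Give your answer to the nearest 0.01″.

sin φ = -0.622883, cos φ = 0.782315, sin λ = 0.140279, cos λ = -0.990112.
East component: ΔE = −sin λ·ΔX + cos λ·ΔY = −(0.140279)(342.1) + (-0.990112)(-589.2) = 535.38 m.
1° of latitude spans 111200 m; at latitude φ, 1° of longitude spans that × cos φ = 86993.4 m, so Δλ = 535.38 / 86993.4 × 3600 = 22.156″.

Δλ = 22.16″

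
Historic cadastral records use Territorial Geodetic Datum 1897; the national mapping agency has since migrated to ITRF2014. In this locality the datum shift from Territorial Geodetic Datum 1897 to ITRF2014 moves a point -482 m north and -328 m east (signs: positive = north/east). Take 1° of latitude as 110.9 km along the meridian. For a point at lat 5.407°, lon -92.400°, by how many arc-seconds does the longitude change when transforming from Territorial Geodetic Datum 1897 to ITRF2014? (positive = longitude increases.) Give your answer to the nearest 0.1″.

Δλ = -10.7″

At latitude 5.407°, cos φ = 0.995550.
1° of longitude at this latitude = 110.9 × cos φ = 110.41 km, so Δλ = -328.0 / 110406.5 = -0.0029708° = -10.695″.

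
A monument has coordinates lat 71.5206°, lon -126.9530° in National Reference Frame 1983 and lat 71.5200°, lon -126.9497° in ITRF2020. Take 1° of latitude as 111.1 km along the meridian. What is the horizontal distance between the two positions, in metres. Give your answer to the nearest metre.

134 m

Δφ = 71.5200° − 71.5206° = -0.0006°; Δλ = -126.9497° − -126.9530° = +0.0033°.
ΔN = Δφ × 111100 = -66.7 m; ΔE = Δλ × 111100 × cos(71.5206°) = +0.0033 × 111100 × 0.316964 = 116.2 m.
Distance = √(ΔE² + ΔN²) = √(116.2² + (-66.7)²) = 134.0 m.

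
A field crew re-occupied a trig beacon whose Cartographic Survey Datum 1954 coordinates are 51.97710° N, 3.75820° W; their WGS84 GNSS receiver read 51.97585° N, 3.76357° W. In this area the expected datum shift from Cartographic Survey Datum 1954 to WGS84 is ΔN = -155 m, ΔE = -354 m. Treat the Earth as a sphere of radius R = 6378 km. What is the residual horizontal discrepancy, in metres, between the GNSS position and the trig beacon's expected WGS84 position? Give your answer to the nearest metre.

21 m

Observed coordinate differences: Δφ = -0.00125°, Δλ = -0.00537°.
Converting to metres (1° lat = 111317 m, cos φ = 0.615976): observed ΔN = -139.1 m, observed ΔE = -368.2 m.
Subtracting the expected shift leaves a residual of -139.1 − (-155) = 15.9 m north and -368.2 − (-354) = -14.2 m east.
Residual distance = √(15.9² + (-14.2)²) = 21.3 m.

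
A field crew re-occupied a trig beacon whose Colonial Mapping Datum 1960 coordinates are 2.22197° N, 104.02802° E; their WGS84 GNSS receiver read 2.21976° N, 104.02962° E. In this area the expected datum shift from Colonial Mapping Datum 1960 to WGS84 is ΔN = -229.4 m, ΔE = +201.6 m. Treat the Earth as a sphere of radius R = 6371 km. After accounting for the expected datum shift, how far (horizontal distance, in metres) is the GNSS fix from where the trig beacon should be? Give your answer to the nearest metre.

Observed coordinate differences: Δφ = -0.00221°, Δλ = +0.00160°.
Converting to metres (1° lat = 111195 m, cos φ = 0.999248): observed ΔN = -245.7 m, observed ΔE = 177.8 m.
Subtracting the expected shift leaves a residual of -245.7 − (-229.4) = -16.3 m north and 177.8 − (201.6) = -23.8 m east.
Residual distance = √((-16.3)² + (-23.8)²) = 28.9 m.

29 m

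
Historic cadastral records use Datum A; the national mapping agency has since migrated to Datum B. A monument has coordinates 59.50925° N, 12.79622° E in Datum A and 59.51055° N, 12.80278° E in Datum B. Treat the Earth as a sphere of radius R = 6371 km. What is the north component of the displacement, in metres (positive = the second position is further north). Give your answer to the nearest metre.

Δφ = 59.51055° − 59.50925° = +0.00130°; Δλ = 12.80278° − 12.79622° = +0.00656°.
1° along a meridian = πR/180 = 111195 m.
ΔN = Δφ × 111195 = 144.6 m; ΔE = Δλ × 111195 × cos(59.50925°) = +0.00656 × 111195 × 0.507399 = 370.1 m.

ΔN = 145 m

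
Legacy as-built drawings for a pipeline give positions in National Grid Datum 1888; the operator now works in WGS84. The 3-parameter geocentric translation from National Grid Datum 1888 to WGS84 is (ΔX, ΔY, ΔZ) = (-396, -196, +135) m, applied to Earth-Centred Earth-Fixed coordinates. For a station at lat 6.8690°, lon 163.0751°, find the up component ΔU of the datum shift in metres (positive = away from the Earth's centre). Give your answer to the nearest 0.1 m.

At φ = 6.8690°, λ = 163.0751°: sin φ = 0.119600, cos φ = 0.992822, sin λ = 0.291118, cos λ = -0.956687.
ΔU = cos φ cos λ·ΔX + cos φ sin λ·ΔY + sin φ·ΔZ = (0.992822)(-0.956687)(-396) + (0.992822)(0.291118)(-196) + (0.119600)(135) = 335.63 m.

ΔU = 335.6 m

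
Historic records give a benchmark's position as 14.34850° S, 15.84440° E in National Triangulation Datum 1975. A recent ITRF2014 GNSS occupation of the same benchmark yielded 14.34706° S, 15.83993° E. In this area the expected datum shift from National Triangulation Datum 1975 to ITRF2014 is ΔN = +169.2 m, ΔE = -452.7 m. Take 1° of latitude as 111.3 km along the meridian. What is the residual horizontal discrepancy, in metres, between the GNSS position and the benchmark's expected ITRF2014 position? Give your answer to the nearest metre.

31 m

Observed coordinate differences: Δφ = +0.00144°, Δλ = -0.00447°.
Converting to metres (1° lat = 111300 m, cos φ = 0.968806): observed ΔN = 160.3 m, observed ΔE = -482.0 m.
Subtracting the expected shift leaves a residual of 160.3 − (169.2) = -8.9 m north and -482.0 − (-452.7) = -29.3 m east.
Residual distance = √((-8.9)² + (-29.3)²) = 30.6 m.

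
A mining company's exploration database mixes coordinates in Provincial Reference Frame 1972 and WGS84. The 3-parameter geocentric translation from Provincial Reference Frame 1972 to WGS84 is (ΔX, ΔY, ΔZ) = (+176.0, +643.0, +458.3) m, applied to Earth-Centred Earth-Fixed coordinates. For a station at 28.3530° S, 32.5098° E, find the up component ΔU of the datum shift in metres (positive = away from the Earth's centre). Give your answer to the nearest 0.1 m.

ΔU = 217.1 m

The local up (radial) axis is (cos φ cos λ, cos φ sin λ, sin φ), giving ΔU = 130.616 + 304.121 − 217.648 = 217.09 m.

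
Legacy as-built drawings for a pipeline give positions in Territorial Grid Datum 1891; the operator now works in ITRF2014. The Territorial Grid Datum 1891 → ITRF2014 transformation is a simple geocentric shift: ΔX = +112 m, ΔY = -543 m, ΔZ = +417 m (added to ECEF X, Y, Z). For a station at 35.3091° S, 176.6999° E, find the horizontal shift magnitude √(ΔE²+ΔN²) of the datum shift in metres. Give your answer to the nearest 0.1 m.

At φ = -35.3091°, λ = 176.6999°: sin φ = -0.577987, cos φ = 0.816046, sin λ = 0.057566, cos λ = -0.998342.
ΔE = −sin λ·ΔX + cos λ·ΔY = −(0.057566)·(112) + (-0.998342)·(-543) = 535.65 m.
ΔN = −sin φ cos λ·ΔX − sin φ sin λ·ΔY + cos φ·ΔZ = −(-0.577987)(-0.998342)(112) − (-0.577987)(0.057566)(-543) + (0.816046)(417) = 257.60 m.
Horizontal magnitude = √(ΔE² + ΔN²) = √(535.65² + 257.60²) = 594.37 m.

594.4 m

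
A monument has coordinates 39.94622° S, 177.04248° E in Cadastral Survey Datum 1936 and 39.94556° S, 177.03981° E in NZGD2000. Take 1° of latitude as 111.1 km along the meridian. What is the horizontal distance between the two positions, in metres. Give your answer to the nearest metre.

239 m

Δφ = -39.94556° − -39.94622° = +0.00066°; Δλ = 177.03981° − 177.04248° = -0.00267°.
ΔN = Δφ × 111100 = 73.3 m; ΔE = Δλ × 111100 × cos(-39.94622°) = -0.00267 × 111100 × 0.766647 = -227.4 m.
Distance = √(ΔE² + ΔN²) = √((-227.4)² + 73.3²) = 238.9 m.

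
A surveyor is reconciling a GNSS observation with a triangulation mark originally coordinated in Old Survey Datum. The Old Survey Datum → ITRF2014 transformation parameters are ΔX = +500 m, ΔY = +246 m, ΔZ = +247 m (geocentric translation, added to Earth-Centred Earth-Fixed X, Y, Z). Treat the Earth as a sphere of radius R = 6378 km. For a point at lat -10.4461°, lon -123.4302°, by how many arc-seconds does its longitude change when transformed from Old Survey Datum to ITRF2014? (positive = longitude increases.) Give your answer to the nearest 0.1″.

Δλ = 9.3″

sin φ = -0.181310, cos φ = 0.983426, sin λ = -0.834558, cos λ = -0.550921.
East component: ΔE = −sin λ·ΔX + cos λ·ΔY = −(-0.834558)(500) + (-0.550921)(246) = 281.75 m.
1° of latitude spans πR/180 = 111317 m; at latitude φ, 1° of longitude spans that × cos φ = 109472.1 m, so Δλ = 281.75 / 109472.1 × 3600 = 9.265″.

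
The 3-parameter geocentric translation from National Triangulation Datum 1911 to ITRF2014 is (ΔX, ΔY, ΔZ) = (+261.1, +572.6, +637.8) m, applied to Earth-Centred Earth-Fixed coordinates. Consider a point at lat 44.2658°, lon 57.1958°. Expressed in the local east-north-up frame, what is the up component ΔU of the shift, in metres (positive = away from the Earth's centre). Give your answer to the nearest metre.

At φ = 44.2658°, λ = 57.1958°: sin φ = 0.697988, cos φ = 0.716109, sin λ = 0.840527, cos λ = 0.541770.
ΔU = cos φ cos λ·ΔX + cos φ sin λ·ΔY + sin φ·ΔZ = (0.716109)(0.541770)(261.1) + (0.716109)(0.840527)(572.6) + (0.697988)(637.8) = 891.13 m.

ΔU = 891 m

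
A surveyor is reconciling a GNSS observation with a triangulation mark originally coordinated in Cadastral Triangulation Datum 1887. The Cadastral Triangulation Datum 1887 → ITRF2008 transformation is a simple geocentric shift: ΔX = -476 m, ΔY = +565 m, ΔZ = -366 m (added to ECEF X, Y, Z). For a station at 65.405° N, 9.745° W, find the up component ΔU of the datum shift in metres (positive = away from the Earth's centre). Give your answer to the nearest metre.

ΔU = -568 m

The local up (radial) axis is (cos φ cos λ, cos φ sin λ, sin φ), giving ΔU = -195.253 − 39.803 − 332.794 = -567.85 m.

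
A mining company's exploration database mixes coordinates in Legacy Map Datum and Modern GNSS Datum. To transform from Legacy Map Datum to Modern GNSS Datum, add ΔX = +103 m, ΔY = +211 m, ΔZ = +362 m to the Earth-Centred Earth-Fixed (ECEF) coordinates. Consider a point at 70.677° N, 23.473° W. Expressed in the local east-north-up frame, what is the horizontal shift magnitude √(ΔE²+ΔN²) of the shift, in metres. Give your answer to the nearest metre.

259 m

The local east axis at (φ, λ) is (−sin λ, cos λ, 0), so ΔE = −sin(-23.473°)·103 + cos(-23.473°)·211 = 234.57 m.
The local north axis is (−sin φ cos λ, −sin φ sin λ, cos φ), giving ΔN = -89.154 + 79.310 + 119.783 = 109.94 m.
Horizontal magnitude = √(ΔE² + ΔN²) = √(234.57² + 109.94²) = 259.05 m.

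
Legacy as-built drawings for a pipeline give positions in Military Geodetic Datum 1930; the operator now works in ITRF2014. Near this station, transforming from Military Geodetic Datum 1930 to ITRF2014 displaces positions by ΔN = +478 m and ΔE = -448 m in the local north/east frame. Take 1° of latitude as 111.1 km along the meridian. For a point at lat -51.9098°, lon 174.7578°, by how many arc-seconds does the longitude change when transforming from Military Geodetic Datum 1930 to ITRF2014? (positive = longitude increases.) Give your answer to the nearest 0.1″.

Δλ = -23.5″

At latitude -51.9098°, cos φ = 0.616901.
1° of longitude at this latitude = 111.1 × cos φ = 68.54 km, so Δλ = -448.0 / 68537.7 = -0.0065365° = -23.532″.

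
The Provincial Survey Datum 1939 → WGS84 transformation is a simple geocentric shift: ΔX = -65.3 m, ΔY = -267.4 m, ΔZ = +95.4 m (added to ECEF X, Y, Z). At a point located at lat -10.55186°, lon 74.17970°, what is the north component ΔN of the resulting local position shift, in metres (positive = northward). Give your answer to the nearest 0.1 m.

At φ = -10.55186°, λ = 74.17970°: sin φ = -0.183125, cos φ = 0.983090, sin λ = 0.962121, cos λ = 0.272621.
ΔN = −sin φ cos λ·ΔX − sin φ sin λ·ΔY + cos φ·ΔZ = −(-0.183125)(0.272621)(-65.3) − (-0.183125)(0.962121)(-267.4) + (0.983090)(95.4) = 43.41 m.

ΔN = 43.4 m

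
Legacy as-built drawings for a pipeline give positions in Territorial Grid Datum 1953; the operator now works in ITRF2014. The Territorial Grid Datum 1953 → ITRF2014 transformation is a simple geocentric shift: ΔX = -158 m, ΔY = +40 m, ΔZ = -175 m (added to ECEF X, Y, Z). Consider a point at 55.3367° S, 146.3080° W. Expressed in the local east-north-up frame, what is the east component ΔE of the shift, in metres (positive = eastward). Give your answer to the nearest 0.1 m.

At φ = -55.3367°, λ = -146.3080°: sin φ = -0.822509, cos φ = 0.568753, sin λ = -0.554728, cos λ = -0.832032.
ΔE = −sin λ·ΔX + cos λ·ΔY = −(-0.554728)·(-158) + (-0.832032)·(40) = -120.93 m.

ΔE = -120.9 m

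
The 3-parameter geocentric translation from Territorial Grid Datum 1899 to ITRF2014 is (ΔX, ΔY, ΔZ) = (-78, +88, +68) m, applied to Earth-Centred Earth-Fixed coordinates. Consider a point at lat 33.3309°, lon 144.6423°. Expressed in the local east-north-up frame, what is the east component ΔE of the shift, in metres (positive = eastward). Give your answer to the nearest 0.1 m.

At φ = 33.3309°, λ = 144.6423°: sin φ = 0.549473, cos φ = 0.835511, sin λ = 0.578679, cos λ = -0.815555.
ΔE = −sin λ·ΔX + cos λ·ΔY = −(0.578679)·(-78) + (-0.815555)·(88) = -26.63 m.

ΔE = -26.6 m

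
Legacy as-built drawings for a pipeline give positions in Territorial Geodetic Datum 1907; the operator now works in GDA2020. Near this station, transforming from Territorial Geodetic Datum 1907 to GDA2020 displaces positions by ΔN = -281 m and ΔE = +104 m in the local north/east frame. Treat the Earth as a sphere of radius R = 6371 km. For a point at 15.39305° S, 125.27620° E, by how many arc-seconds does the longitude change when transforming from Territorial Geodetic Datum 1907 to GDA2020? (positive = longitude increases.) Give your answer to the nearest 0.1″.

At latitude -15.39305°, cos φ = 0.964128.
One radian of longitude at latitude φ spans R cos φ, so Δλ = ΔE / (R cos φ) = 104.0 / (6371000 × 0.964128) = 1.6931e-05 rad = 3.492″.

Δλ = 3.5″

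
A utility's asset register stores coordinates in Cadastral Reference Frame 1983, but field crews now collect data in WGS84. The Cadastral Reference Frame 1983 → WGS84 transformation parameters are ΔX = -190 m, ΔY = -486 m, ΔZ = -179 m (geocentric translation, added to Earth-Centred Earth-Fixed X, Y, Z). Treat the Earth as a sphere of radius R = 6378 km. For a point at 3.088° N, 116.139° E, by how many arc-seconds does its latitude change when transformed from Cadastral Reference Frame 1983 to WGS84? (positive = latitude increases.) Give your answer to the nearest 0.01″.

sin φ = 0.053870, cos φ = 0.998548, sin λ = 0.897728, cos λ = -0.440550.
North component: ΔN = −sin φ cos λ·ΔX − sin φ sin λ·ΔY + cos φ·ΔZ = −(0.053870)(-0.440550)(-190) − (0.053870)(0.897728)(-486) + (0.998548)(-179) = -159.75 m.
1° of latitude spans πR/180 = 111317 m, so Δφ = -159.75 / 111317 × 3600 = -5.166″.

Δφ = -5.17″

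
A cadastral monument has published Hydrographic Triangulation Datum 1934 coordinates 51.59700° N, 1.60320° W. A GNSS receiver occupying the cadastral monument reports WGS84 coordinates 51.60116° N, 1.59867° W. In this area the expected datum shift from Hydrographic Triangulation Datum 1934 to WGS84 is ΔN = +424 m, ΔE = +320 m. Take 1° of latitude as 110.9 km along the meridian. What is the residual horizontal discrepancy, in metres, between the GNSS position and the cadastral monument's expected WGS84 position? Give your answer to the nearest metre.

Observed coordinate differences: Δφ = +0.00416°, Δλ = +0.00453°.
Converting to metres (1° lat = 110900 m, cos φ = 0.621189): observed ΔN = 461.3 m, observed ΔE = 312.1 m.
Subtracting the expected shift leaves a residual of 461.3 − (424) = 37.3 m north and 312.1 − (320) = -7.9 m east.
Residual distance = √(37.3² + (-7.9)²) = 38.2 m.

38 m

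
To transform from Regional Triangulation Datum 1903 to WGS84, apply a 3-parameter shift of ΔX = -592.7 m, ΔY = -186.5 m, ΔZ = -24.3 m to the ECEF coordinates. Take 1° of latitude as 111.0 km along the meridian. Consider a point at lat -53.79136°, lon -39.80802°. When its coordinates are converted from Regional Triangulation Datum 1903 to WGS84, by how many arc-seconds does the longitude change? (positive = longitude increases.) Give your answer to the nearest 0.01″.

sin φ = -0.806871, cos φ = 0.590727, sin λ = -0.640217, cos λ = 0.768194.
East component: ΔE = −sin λ·ΔX + cos λ·ΔY = −(-0.640217)(-592.7) + (0.768194)(-186.5) = -522.72 m.
1° of latitude spans 111000 m; at latitude φ, 1° of longitude spans that × cos φ = 65570.7 m, so Δλ = -522.72 / 65570.7 × 3600 = -28.699″.

Δλ = -28.70″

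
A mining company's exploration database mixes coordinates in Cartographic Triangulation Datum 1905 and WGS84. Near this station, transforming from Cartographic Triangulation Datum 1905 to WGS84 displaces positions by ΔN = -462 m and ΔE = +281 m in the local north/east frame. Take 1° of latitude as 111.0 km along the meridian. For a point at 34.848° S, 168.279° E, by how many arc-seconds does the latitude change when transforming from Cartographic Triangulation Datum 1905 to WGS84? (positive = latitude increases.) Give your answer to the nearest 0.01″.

Δφ = -14.98″

1° of latitude = 111.0 km, so Δφ = -462.0 / 111000 = -0.0041622° = -14.984″.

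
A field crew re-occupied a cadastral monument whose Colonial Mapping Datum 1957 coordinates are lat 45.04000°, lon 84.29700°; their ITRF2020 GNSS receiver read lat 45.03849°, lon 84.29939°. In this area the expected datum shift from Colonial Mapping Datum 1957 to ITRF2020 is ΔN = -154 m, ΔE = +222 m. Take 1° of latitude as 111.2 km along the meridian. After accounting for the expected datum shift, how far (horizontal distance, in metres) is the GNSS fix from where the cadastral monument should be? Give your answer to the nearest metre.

37 m

Observed coordinate differences: Δφ = -0.00151°, Δλ = +0.00239°.
Converting to metres (1° lat = 111200 m, cos φ = 0.706613): observed ΔN = -167.9 m, observed ΔE = 187.8 m.
Subtracting the expected shift leaves a residual of -167.9 − (-154) = -13.9 m north and 187.8 − (222) = -34.2 m east.
Residual distance = √((-13.9)² + (-34.2)²) = 36.9 m.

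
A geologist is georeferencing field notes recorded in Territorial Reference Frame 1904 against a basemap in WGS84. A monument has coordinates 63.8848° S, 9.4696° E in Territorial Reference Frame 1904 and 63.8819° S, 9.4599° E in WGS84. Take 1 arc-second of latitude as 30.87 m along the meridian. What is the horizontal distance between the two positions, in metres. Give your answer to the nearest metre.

Δφ = -63.8819° − -63.8848° = +0.0029°; Δλ = 9.4599° − 9.4696° = -0.0097°.
1° of latitude = 3600 × 30.87 = 111132 m.
ΔN = Δφ × 111132 = 322.3 m; ΔE = Δλ × 111132 × cos(-63.8848°) = -0.0097 × 111132 × 0.440177 = -474.5 m.
Distance = √(ΔE² + ΔN²) = √((-474.5)² + 322.3²) = 573.6 m.

574 m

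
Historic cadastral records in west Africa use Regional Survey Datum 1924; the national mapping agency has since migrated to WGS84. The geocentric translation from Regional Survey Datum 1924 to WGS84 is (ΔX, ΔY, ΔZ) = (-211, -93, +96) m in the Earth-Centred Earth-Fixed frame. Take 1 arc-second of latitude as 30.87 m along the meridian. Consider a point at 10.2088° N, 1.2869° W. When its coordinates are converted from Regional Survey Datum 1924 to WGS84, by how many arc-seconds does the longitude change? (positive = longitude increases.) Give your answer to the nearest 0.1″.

sin φ = 0.177236, cos φ = 0.984168, sin λ = -0.022459, cos λ = 0.999748.
East component: ΔE = −sin λ·ΔX + cos λ·ΔY = −(-0.022459)(-211) + (0.999748)(-93) = -97.72 m.
1° of latitude spans 3600 × 30.87 = 111132 m; at latitude φ, 1° of longitude spans that × cos φ = 109372.6 m, so Δλ = -97.72 / 109372.6 × 3600 = -3.216″.

Δλ = -3.2″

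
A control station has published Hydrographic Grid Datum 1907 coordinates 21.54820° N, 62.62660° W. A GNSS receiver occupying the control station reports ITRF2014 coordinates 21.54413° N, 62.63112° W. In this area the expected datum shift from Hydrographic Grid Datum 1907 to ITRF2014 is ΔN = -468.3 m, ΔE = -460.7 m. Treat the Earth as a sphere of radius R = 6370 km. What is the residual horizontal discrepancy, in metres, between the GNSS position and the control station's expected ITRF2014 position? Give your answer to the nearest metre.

17 m

Observed coordinate differences: Δφ = -0.00407°, Δλ = -0.00452°.
Converting to metres (1° lat = 111177 m, cos φ = 0.930109): observed ΔN = -452.5 m, observed ΔE = -467.4 m.
Subtracting the expected shift leaves a residual of -452.5 − (-468.3) = 15.8 m north and -467.4 − (-460.7) = -6.7 m east.
Residual distance = √(15.8² + (-6.7)²) = 17.2 m.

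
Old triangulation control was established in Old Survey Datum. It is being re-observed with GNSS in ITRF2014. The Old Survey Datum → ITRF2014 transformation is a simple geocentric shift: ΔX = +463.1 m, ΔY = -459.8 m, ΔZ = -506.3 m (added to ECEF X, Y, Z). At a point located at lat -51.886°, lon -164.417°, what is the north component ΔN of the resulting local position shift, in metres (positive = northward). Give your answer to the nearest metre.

ΔN = -566 m

The local north axis is (−sin φ cos λ, −sin φ sin λ, cos φ), giving ΔN = -350.967 + 97.182 − 312.503 = -566.29 m.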